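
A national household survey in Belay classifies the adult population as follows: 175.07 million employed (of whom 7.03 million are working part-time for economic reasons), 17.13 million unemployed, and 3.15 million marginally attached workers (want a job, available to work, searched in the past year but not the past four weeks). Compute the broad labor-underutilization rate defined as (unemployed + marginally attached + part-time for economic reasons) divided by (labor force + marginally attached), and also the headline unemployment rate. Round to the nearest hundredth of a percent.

Labor force = 175.07 + 17.13 = 192.20 million.
Numerator = 17.13 + 3.15 + 7.03 = 27.31 million.
Denominator = 192.20 + 3.15 = 195.35 million.
Broad rate = 27.31 / 195.35 = 13.98%.
Headline unemployment rate = 17.13 / 192.20 = 8.91%.

Broad underutilization rate ≈ 13.98%; headline unemployment rate ≈ 8.91%.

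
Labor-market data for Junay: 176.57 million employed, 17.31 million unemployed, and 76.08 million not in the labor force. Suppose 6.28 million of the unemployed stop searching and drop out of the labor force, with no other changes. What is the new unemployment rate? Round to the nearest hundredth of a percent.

Initially, labor force = 176.57 + 17.31 = 193.88 million, so u = 17.31/193.88 = 8.93%.
After the change, unemployed and labor force both fall by 6.28 → E = 176.57, U = 11.03, labor force = 187.60 million.
New unemployment rate = 11.03 / 187.60 = 5.88%.

New unemployment rate ≈ 5.88%.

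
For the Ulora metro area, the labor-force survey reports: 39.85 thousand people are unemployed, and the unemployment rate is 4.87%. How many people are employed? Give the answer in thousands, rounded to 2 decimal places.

Labor force = U / u = 39.85 / 0.0487 ≈ 818.28 thousand.
Employed = labor force − unemployed = 818.28 − 39.85 = 778.43 thousand.

About 778.43 thousand are employed.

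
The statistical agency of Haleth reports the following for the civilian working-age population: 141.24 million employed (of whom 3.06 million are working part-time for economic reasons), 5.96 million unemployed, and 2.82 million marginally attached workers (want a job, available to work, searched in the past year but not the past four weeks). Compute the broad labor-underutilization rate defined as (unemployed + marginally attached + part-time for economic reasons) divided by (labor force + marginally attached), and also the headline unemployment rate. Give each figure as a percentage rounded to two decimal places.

Labor force = 141.24 + 5.96 = 147.20 million.
Numerator = 5.96 + 2.82 + 3.06 = 11.84 million.
Denominator = 147.20 + 2.82 = 150.02 million.
Broad rate = 11.84 / 150.02 = 7.89%.
Headline unemployment rate = 5.96 / 147.20 = 4.05%.

Broad underutilization rate ≈ 7.89%; headline unemployment rate ≈ 4.05%.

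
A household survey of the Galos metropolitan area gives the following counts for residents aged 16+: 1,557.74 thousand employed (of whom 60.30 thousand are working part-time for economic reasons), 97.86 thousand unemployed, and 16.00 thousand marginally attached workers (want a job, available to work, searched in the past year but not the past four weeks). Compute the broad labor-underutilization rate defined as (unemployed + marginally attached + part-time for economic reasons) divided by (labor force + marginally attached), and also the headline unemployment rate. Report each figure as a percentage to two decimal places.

Labor force = 1,557.74 + 97.86 = 1,655.60 thousand.
Numerator = 97.86 + 16.00 + 60.30 = 174.16 thousand.
Denominator = 1,655.60 + 16.00 = 1,671.60 thousand.
Broad rate = 174.16 / 1,671.60 = 10.42%.
Headline unemployment rate = 97.86 / 1,655.60 = 5.91%.

Broad underutilization rate ≈ 10.42%; headline unemployment rate ≈ 5.91%.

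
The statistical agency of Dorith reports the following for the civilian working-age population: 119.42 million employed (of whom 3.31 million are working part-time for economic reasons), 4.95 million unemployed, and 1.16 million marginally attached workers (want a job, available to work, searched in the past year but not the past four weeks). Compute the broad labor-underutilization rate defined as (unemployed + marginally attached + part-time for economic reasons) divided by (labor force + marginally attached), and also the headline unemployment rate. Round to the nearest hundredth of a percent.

Broad underutilization rate ≈ 7.50%; headline unemployment rate ≈ 3.98%.

Labor force = 119.42 + 4.95 = 124.37 million.
Numerator = 4.95 + 1.16 + 3.31 = 9.42 million.
Denominator = 124.37 + 1.16 = 125.53 million.
Broad rate = 9.42 / 125.53 = 7.50%.
Headline unemployment rate = 4.95 / 124.37 = 3.98%.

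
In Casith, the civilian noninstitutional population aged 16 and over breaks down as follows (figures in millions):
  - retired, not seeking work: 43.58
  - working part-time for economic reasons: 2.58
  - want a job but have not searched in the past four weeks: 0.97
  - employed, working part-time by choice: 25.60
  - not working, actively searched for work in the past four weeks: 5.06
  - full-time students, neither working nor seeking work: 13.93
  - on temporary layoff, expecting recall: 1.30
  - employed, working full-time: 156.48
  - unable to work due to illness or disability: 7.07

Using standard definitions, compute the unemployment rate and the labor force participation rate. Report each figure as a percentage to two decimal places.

Unemployment rate ≈ 3.33%; labor force participation rate ≈ 74.45%.

Employed = 2.58 + 25.60 + 156.48 = 184.66 million (anyone who worked, including part-time for economic reasons, counts as employed).
Unemployed = 5.06 + 1.30 = 6.36 million (jobless and actively searching, or on temporary layoff).
Labor force = 184.66 + 6.36 = 191.02 million.
Not in labor force = 43.58 + 0.97 + 13.93 + 7.07 = 65.55 million (those not working and not actively searching are outside the labor force — including those who want a job but have given up searching).
Civilian working-age population = 191.02 + 65.55 = 256.57 million.
Unemployment rate = 6.36 / 191.02 = 3.33%.
Labor force participation rate = 191.02 / 256.57 = 74.45%.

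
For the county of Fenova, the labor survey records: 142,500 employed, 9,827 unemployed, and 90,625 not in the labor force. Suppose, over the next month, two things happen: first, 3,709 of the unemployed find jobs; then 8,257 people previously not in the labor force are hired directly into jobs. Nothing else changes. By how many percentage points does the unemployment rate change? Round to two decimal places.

The unemployment rate changes by −2.64 percentage points.

Initially, labor force = 142,500 + 9,827 = 152,327, so u = 9,827/152,327 = 6.45%.
After the first change, unemployed falls and employed rises by 3,709; labor force unchanged → E = 146,209, U = 6,118, labor force = 152,327.
After the second change, employed and labor force both rise by 8,257; unemployed unchanged → E = 154,466, U = 6,118, labor force = 160,584.
New unemployment rate = 6,118 / 160,584 = 3.81%.
Change = 3.81% − 6.45% = −2.64 percentage points.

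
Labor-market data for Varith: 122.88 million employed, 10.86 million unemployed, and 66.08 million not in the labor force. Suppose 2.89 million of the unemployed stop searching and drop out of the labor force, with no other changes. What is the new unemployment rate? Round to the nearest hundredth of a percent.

Initially, labor force = 122.88 + 10.86 = 133.74 million, so u = 10.86/133.74 = 8.12%.
After the change, unemployed and labor force both fall by 2.89 → E = 122.88, U = 7.97, labor force = 130.85 million.
New unemployment rate = 7.97 / 130.85 = 6.09%.

New unemployment rate ≈ 6.09%.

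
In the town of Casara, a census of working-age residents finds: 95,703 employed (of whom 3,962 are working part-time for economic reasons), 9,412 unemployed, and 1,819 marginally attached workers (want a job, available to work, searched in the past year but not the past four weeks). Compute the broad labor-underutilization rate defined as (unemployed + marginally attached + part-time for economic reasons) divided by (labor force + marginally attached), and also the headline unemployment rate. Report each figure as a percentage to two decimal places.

Broad underutilization rate ≈ 14.21%; headline unemployment rate ≈ 8.95%.

Labor force = 95,703 + 9,412 = 105,115.
Numerator = 9,412 + 1,819 + 3,962 = 15,193.
Denominator = 105,115 + 1,819 = 106,934.
Broad rate = 15,193 / 106,934 = 14.21%.
Headline unemployment rate = 9,412 / 105,115 = 8.95%.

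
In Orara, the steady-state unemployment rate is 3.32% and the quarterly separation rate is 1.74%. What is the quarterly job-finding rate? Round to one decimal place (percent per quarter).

From u* = s/(s+f): f = s·(1−u)/u.
f = 1.74 × (1 − 0.0332) / 0.0332 = 1.6822 / 0.0332 ≈ 50.7% per quarter.

Job-finding rate ≈ 50.7% per quarter.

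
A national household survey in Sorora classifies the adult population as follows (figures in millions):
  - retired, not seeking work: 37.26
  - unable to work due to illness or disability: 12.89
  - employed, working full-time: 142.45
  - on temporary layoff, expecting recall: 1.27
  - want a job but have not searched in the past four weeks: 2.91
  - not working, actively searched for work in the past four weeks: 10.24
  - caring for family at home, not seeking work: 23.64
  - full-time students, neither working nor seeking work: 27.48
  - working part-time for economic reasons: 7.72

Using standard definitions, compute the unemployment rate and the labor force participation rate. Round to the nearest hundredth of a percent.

Employed = 142.45 + 7.72 = 150.17 million (anyone who worked, including part-time for economic reasons, counts as employed).
Unemployed = 1.27 + 10.24 = 11.51 million (jobless and actively searching, or on temporary layoff).
Labor force = 150.17 + 11.51 = 161.68 million.
Not in labor force = 37.26 + 12.89 + 2.91 + 23.64 + 27.48 = 104.18 million (those not working and not actively searching are outside the labor force — including those who want a job but have given up searching).
Civilian working-age population = 161.68 + 104.18 = 265.86 million.
Unemployment rate = 11.51 / 161.68 = 7.12%.
Labor force participation rate = 161.68 / 265.86 = 60.81%.

Unemployment rate ≈ 7.12%; labor force participation rate ≈ 60.81%.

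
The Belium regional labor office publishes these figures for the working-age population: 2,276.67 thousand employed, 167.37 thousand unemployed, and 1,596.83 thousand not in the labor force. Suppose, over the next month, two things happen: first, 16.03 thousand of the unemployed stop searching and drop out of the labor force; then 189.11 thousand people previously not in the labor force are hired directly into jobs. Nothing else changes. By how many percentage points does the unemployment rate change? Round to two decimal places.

Initially, labor force = 2,276.67 + 167.37 = 2,444.04 thousand, so u = 167.37/2,444.04 = 6.85%.
After the first change, unemployed and labor force both fall by 16.03 → E = 2,276.67, U = 151.34, labor force = 2,428.01 thousand.
After the second change, employed and labor force both rise by 189.11; unemployed unchanged → E = 2,465.78, U = 151.34, labor force = 2,617.12 thousand.
New unemployment rate = 151.34 / 2,617.12 = 5.78%.
Change = 5.78% − 6.85% = −1.07 percentage points.

The unemployment rate changes by −1.07 percentage points.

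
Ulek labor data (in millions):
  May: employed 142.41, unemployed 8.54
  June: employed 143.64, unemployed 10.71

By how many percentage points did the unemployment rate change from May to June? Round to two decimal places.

The unemployment rate changed by +1.28 percentage points.

May: labor force = 142.41 + 8.54 = 150.95; u = 8.54/150.95 = 5.66%.
June: labor force = 143.64 + 10.71 = 154.35; u = 10.71/154.35 = 6.94%.
Change = 6.94% − 5.66% = +1.28 pp.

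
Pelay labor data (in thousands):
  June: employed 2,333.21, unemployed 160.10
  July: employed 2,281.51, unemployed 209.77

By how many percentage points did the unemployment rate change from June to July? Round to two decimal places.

June: labor force = 2,333.21 + 160.10 = 2,493.31; u = 160.10/2,493.31 = 6.42%.
July: labor force = 2,281.51 + 209.77 = 2,491.28; u = 209.77/2,491.28 = 8.42%.
Change = 8.42% − 6.42% = +2.00 pp.

The unemployment rate changed by +2.00 percentage points.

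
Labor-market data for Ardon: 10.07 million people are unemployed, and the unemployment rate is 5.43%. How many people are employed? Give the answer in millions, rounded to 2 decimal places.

About 175.38 million are employed.

Labor force = U / u = 10.07 / 0.0543 ≈ 185.45 million.
Employed = labor force − unemployed = 185.45 − 10.07 = 175.38 million.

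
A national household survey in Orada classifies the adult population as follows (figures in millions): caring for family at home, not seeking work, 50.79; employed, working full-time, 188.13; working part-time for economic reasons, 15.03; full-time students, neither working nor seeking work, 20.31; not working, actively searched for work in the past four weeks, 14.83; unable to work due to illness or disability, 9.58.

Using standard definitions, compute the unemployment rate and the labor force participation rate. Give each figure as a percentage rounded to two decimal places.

Unemployment rate ≈ 6.80%; labor force participation rate ≈ 72.99%.

Employed = 188.13 + 15.03 = 203.16 million (anyone who worked, including part-time for economic reasons, counts as employed).
Unemployed = 14.83 million.
Labor force = 203.16 + 14.83 = 217.99 million.
Not in labor force = 50.79 + 20.31 + 9.58 = 80.68 million (those not working and not actively searching are outside the labor force).
Civilian working-age population = 217.99 + 80.68 = 298.67 million.
Unemployment rate = 14.83 / 217.99 = 6.80%.
Labor force participation rate = 217.99 / 298.67 = 72.99%.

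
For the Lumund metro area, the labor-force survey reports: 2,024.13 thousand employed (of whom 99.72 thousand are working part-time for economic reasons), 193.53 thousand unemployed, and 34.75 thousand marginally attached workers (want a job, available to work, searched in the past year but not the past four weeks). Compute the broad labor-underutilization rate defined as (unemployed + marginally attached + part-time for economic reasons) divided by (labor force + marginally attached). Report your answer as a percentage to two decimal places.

Broad underutilization rate ≈ 14.56%.

Labor force = 2,024.13 + 193.53 = 2,217.66 thousand.
Numerator = 193.53 + 34.75 + 99.72 = 328.00 thousand.
Denominator = 2,217.66 + 34.75 = 2,252.41 thousand.
Broad rate = 328.00 / 2,252.41 = 14.56%.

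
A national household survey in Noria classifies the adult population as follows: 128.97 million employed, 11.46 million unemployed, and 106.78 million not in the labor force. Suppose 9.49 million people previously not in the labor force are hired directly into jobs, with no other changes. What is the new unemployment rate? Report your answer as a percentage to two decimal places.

Initially, labor force = 128.97 + 11.46 = 140.43 million, so u = 11.46/140.43 = 8.16%.
After the change, employed and labor force both rise by 9.49; unemployed unchanged → E = 138.46, U = 11.46, labor force = 149.92 million.
New unemployment rate = 11.46 / 149.92 = 7.64%.

New unemployment rate ≈ 7.64%.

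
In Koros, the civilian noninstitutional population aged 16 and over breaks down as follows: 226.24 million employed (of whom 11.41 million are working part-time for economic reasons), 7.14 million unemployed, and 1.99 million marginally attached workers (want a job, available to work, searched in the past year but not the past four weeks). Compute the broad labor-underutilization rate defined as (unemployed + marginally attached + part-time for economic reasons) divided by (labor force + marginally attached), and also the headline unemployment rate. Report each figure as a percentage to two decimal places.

Labor force = 226.24 + 7.14 = 233.38 million.
Numerator = 7.14 + 1.99 + 11.41 = 20.54 million.
Denominator = 233.38 + 1.99 = 235.37 million.
Broad rate = 20.54 / 235.37 = 8.73%.
Headline unemployment rate = 7.14 / 233.38 = 3.06%.

Broad underutilization rate ≈ 8.73%; headline unemployment rate ≈ 3.06%.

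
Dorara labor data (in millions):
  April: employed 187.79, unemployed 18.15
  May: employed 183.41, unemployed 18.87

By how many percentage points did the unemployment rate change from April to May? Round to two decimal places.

April: labor force = 187.79 + 18.15 = 205.94; u = 18.15/205.94 = 8.81%.
May: labor force = 183.41 + 18.87 = 202.28; u = 18.87/202.28 = 9.33%.
Change = 9.33% − 8.81% = +0.52 pp.

The unemployment rate changed by +0.52 percentage points.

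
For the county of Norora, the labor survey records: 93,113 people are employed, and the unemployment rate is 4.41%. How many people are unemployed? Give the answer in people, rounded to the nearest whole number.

Let U be the number unemployed. The labor force is E + U, and U/(E+U) = 0.0441.
So U = 0.0441 × 93,113 / (1 − 0.0441) = 4106.28 / 0.9559 ≈ 4,296.

About 4,296 are unemployed.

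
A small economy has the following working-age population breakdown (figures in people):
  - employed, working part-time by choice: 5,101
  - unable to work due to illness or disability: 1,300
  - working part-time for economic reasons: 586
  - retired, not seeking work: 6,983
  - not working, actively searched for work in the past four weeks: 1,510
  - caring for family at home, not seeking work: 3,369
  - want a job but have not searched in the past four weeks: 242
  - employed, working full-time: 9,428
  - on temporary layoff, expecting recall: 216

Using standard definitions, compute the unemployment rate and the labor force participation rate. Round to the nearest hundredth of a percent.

Employed = 5,101 + 586 + 9,428 = 15,115 (anyone who worked, including part-time for economic reasons, counts as employed).
Unemployed = 1,510 + 216 = 1,726 (jobless and actively searching, or on temporary layoff).
Labor force = 15,115 + 1,726 = 16,841.
Not in labor force = 1,300 + 6,983 + 3,369 + 242 = 11,894 (those not working and not actively searching are outside the labor force — including those who want a job but have given up searching).
Civilian working-age population = 16,841 + 11,894 = 28,735.
Unemployment rate = 1,726 / 16,841 = 10.25%.
Labor force participation rate = 16,841 / 28,735 = 58.61%.

Unemployment rate ≈ 10.25%; labor force participation rate ≈ 58.61%.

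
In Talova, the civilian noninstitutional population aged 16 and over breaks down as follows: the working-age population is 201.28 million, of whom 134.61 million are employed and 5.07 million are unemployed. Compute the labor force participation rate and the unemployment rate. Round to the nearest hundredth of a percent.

Labor force = employed + unemployed = 134.61 + 5.07 = 139.68 million.
Unemployment rate = 5.07 / 139.68 = 3.63%.
Labor force participation rate = 139.68 / 201.28 = 69.40%.

Labor force participation rate ≈ 69.40%; unemployment rate ≈ 3.63%.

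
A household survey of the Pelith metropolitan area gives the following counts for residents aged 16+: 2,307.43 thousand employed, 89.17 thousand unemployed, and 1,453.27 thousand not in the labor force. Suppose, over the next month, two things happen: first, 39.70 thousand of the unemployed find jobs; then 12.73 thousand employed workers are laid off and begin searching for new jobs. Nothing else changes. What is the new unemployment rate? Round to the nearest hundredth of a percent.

Initially, labor force = 2,307.43 + 89.17 = 2,396.60 thousand, so u = 89.17/2,396.60 = 3.72%.
After the first change, unemployed falls and employed rises by 39.70; labor force unchanged → E = 2,347.13, U = 49.47, labor force = 2,396.60 thousand.
After the second change, employed falls and unemployed rises by 12.73; labor force unchanged → E = 2,334.40, U = 62.20, labor force = 2,396.60 thousand.
New unemployment rate = 62.20 / 2,396.60 = 2.60%.

New unemployment rate ≈ 2.60%.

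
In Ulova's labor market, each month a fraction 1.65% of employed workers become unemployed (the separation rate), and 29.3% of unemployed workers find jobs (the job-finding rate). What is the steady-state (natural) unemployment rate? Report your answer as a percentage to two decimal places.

At steady state the flows balance: s·E = f·U, so U/(E+U) = s/(s+f).
u* = 1.65 / (1.65 + 29.3) = 1.65 / 30.95 = 5.33%.

Steady-state unemployment rate ≈ 5.33%.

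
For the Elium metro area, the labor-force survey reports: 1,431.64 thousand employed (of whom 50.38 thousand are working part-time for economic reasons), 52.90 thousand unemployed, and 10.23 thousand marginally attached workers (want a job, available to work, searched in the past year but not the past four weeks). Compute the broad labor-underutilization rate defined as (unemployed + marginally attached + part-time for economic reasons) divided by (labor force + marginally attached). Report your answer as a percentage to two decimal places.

Broad underutilization rate ≈ 7.59%.

Labor force = 1,431.64 + 52.90 = 1,484.54 thousand.
Numerator = 52.90 + 10.23 + 50.38 = 113.51 thousand.
Denominator = 1,484.54 + 10.23 = 1,494.77 thousand.
Broad rate = 113.51 / 1,494.77 = 7.59%.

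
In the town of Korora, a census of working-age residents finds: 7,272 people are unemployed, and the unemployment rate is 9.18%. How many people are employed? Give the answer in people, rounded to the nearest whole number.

Labor force = U / u = 7,272 / 0.0918 ≈ 79,216.
Employed = labor force − unemployed = 79,216 − 7,272 = 71,944.

About 71,944 are employed.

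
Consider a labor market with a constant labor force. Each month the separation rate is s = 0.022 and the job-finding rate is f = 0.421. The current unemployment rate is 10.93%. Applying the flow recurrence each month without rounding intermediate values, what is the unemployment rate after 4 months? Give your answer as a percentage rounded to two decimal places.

Unemployment rate after four months ≈ 5.54%.

With a fixed labor force, u_{t+1} = u_t + s·(1−u_t) − f·u_t = u_t·(1−s−f) + s.
Here 1−s−f = 0.557 and s = 0.022.
u_1 = 0.109300 × 0.557 + 0.022 = 0.082880.
u_2 = 0.082880 × 0.557 + 0.022 = 0.068164.
u_3 = 0.068164 × 0.557 + 0.022 = 0.059967.
u_4 = 0.059967 × 0.557 + 0.022 = 0.055402.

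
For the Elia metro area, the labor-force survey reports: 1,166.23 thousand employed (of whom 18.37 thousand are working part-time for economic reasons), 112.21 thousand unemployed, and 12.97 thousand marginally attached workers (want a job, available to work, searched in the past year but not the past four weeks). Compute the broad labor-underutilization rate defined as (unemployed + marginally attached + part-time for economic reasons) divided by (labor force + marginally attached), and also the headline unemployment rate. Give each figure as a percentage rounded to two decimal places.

Labor force = 1,166.23 + 112.21 = 1,278.44 thousand.
Numerator = 112.21 + 12.97 + 18.37 = 143.55 thousand.
Denominator = 1,278.44 + 12.97 = 1,291.41 thousand.
Broad rate = 143.55 / 1,291.41 = 11.12%.
Headline unemployment rate = 112.21 / 1,278.44 = 8.78%.

Broad underutilization rate ≈ 11.12%; headline unemployment rate ≈ 8.78%.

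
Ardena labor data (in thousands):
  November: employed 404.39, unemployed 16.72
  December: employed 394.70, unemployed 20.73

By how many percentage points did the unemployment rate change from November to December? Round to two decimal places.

The unemployment rate changed by +1.02 percentage points.

November: labor force = 404.39 + 16.72 = 421.11; u = 16.72/421.11 = 3.97%.
December: labor force = 394.70 + 20.73 = 415.43; u = 20.73/415.43 = 4.99%.
Change = 4.99% − 3.97% = +1.02 pp.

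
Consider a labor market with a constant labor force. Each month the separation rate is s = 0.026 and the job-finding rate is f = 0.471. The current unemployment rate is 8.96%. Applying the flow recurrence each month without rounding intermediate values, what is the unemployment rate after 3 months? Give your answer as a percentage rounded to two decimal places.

Unemployment rate after three months ≈ 5.71%.

With a fixed labor force, u_{t+1} = u_t + s·(1−u_t) − f·u_t = u_t·(1−s−f) + s.
Here 1−s−f = 0.503 and s = 0.026.
u_1 = 0.089600 × 0.503 + 0.026 = 0.071069.
u_2 = 0.071069 × 0.503 + 0.026 = 0.061748.
u_3 = 0.061748 × 0.503 + 0.026 = 0.057059.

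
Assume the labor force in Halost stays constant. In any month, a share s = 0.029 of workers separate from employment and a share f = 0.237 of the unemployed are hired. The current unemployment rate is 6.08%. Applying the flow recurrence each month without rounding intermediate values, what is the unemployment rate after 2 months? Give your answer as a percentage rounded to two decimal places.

Unemployment rate after two months ≈ 8.30%.

With a fixed labor force, u_{t+1} = u_t + s·(1−u_t) − f·u_t = u_t·(1−s−f) + s.
Here 1−s−f = 0.734 and s = 0.029.
u_1 = 0.060800 × 0.734 + 0.029 = 0.073627.
u_2 = 0.073627 × 0.734 + 0.029 = 0.083042.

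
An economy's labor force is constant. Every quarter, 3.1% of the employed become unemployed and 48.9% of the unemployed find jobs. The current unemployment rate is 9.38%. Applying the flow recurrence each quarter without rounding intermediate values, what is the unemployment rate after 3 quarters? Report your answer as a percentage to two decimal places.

With a fixed labor force, u_{t+1} = u_t + s·(1−u_t) − f·u_t = u_t·(1−s−f) + s.
Here 1−s−f = 0.480 and s = 0.031.
u_1 = 0.093800 × 0.480 + 0.031 = 0.076024.
u_2 = 0.076024 × 0.480 + 0.031 = 0.067492.
u_3 = 0.067492 × 0.480 + 0.031 = 0.063396.

Unemployment rate after three quarters ≈ 6.34%.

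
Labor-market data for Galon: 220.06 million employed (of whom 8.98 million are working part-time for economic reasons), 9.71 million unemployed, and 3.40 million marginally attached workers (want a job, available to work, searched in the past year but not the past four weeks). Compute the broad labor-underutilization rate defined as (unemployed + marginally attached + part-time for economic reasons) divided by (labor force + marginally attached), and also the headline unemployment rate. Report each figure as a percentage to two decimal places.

Labor force = 220.06 + 9.71 = 229.77 million.
Numerator = 9.71 + 3.40 + 8.98 = 22.09 million.
Denominator = 229.77 + 3.40 = 233.17 million.
Broad rate = 22.09 / 233.17 = 9.47%.
Headline unemployment rate = 9.71 / 229.77 = 4.23%.

Broad underutilization rate ≈ 9.47%; headline unemployment rate ≈ 4.23%.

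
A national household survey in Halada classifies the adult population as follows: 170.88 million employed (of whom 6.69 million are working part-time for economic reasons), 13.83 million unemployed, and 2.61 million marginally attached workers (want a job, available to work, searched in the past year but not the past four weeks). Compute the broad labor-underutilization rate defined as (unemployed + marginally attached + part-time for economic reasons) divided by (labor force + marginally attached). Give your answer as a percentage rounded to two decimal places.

Labor force = 170.88 + 13.83 = 184.71 million.
Numerator = 13.83 + 2.61 + 6.69 = 23.13 million.
Denominator = 184.71 + 2.61 = 187.32 million.
Broad rate = 23.13 / 187.32 = 12.35%.

Broad underutilization rate ≈ 12.35%.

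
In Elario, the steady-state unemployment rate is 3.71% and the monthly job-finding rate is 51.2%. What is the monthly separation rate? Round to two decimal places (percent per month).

Separation rate ≈ 1.97% per month.

From u* = s/(s+f): s = u·f/(1−u).
s = 0.0371 × 51.2 / (1 − 0.0371) = 1.8995 / 0.9629 ≈ 1.97% per month.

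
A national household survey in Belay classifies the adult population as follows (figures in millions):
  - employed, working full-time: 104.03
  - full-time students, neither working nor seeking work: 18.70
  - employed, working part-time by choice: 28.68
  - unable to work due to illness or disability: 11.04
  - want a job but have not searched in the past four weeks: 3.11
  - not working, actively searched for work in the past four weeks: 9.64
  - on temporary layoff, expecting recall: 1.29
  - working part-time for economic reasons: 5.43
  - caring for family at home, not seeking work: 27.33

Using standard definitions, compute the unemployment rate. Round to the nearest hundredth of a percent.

Employed = 104.03 + 28.68 + 5.43 = 138.14 million (anyone who worked, including part-time for economic reasons, counts as employed).
Unemployed = 9.64 + 1.29 = 10.93 million (jobless and actively searching, or on temporary layoff).
Labor force = 138.14 + 10.93 = 149.07 million.
Unemployment rate = 10.93 / 149.07 = 7.33%.

Unemployment rate ≈ 7.33%.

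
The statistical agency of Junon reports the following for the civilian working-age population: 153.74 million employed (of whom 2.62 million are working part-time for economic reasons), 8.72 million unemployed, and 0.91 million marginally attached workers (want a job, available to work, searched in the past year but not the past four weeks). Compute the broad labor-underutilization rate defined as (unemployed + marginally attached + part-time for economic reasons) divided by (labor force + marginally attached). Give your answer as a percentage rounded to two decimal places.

Labor force = 153.74 + 8.72 = 162.46 million.
Numerator = 8.72 + 0.91 + 2.62 = 12.25 million.
Denominator = 162.46 + 0.91 = 163.37 million.
Broad rate = 12.25 / 163.37 = 7.50%.

Broad underutilization rate ≈ 7.50%.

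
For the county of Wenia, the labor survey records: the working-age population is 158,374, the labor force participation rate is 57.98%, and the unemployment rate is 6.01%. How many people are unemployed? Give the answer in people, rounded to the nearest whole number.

About 5,519 are unemployed.

Labor force = 0.5798 × 158,374 = 91,825.
Unemployed = 0.0601 × 91,825 ≈ 5,519.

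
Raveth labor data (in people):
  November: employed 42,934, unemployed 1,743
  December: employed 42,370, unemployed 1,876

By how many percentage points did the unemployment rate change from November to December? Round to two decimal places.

The unemployment rate changed by +0.34 percentage points.

November: labor force = 42,934 + 1,743 = 44,677; u = 1,743/44,677 = 3.90%.
December: labor force = 42,370 + 1,876 = 44,246; u = 1,876/44,246 = 4.24%.
Change = 4.24% − 3.90% = +0.34 pp.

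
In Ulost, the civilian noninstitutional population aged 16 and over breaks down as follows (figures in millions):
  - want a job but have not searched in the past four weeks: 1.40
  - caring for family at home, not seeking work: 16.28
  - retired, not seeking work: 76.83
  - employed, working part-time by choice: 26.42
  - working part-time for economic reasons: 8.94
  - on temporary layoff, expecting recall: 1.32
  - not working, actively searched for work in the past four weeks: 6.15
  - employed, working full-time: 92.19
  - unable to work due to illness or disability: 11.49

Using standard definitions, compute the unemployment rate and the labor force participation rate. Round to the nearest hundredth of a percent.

Unemployment rate ≈ 5.53%; labor force participation rate ≈ 56.02%.

Employed = 26.42 + 8.94 + 92.19 = 127.55 million (anyone who worked, including part-time for economic reasons, counts as employed).
Unemployed = 1.32 + 6.15 = 7.47 million (jobless and actively searching, or on temporary layoff).
Labor force = 127.55 + 7.47 = 135.02 million.
Not in labor force = 1.40 + 16.28 + 76.83 + 11.49 = 106.00 million (those not working and not actively searching are outside the labor force — including those who want a job but have given up searching).
Civilian working-age population = 135.02 + 106.00 = 241.02 million.
Unemployment rate = 7.47 / 135.02 = 5.53%.
Labor force participation rate = 135.02 / 241.02 = 56.02%.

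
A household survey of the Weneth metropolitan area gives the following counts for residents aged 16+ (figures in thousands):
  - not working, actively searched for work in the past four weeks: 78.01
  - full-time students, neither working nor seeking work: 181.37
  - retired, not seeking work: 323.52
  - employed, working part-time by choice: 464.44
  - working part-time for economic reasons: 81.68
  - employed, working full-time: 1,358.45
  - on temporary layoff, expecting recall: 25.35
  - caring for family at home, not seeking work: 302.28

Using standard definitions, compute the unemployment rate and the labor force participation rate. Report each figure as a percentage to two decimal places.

Unemployment rate ≈ 5.15%; labor force participation rate ≈ 71.33%.

Employed = 464.44 + 81.68 + 1,358.45 = 1,904.57 thousand (anyone who worked, including part-time for economic reasons, counts as employed).
Unemployed = 78.01 + 25.35 = 103.36 thousand (jobless and actively searching, or on temporary layoff).
Labor force = 1,904.57 + 103.36 = 2,007.93 thousand.
Not in labor force = 181.37 + 323.52 + 302.28 = 807.17 thousand (those not working and not actively searching are outside the labor force).
Civilian working-age population = 2,007.93 + 807.17 = 2,815.10 thousand.
Unemployment rate = 103.36 / 2,007.93 = 5.15%.
Labor force participation rate = 2,007.93 / 2,815.10 = 71.33%.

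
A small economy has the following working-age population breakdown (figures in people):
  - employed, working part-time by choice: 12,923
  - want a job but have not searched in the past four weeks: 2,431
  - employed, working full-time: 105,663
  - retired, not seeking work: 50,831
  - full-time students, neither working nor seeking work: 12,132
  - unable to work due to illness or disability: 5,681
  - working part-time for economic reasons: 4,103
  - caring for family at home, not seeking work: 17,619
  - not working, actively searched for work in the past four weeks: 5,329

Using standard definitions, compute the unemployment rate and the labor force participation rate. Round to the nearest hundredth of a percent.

Employed = 12,923 + 105,663 + 4,103 = 122,689 (anyone who worked, including part-time for economic reasons, counts as employed).
Unemployed = 5,329.
Labor force = 122,689 + 5,329 = 128,018.
Not in labor force = 2,431 + 50,831 + 12,132 + 5,681 + 17,619 = 88,694 (those not working and not actively searching are outside the labor force — including those who want a job but have given up searching).
Civilian working-age population = 128,018 + 88,694 = 216,712.
Unemployment rate = 5,329 / 128,018 = 4.16%.
Labor force participation rate = 128,018 / 216,712 = 59.07%.

Unemployment rate ≈ 4.16%; labor force participation rate ≈ 59.07%.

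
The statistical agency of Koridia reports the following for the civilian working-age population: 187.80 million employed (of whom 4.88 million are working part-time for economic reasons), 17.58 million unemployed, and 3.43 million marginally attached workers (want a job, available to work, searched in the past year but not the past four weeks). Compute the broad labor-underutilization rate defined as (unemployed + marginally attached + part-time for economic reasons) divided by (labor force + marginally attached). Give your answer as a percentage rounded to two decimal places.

Labor force = 187.80 + 17.58 = 205.38 million.
Numerator = 17.58 + 3.43 + 4.88 = 25.89 million.
Denominator = 205.38 + 3.43 = 208.81 million.
Broad rate = 25.89 / 208.81 = 12.40%.

Broad underutilization rate ≈ 12.40%.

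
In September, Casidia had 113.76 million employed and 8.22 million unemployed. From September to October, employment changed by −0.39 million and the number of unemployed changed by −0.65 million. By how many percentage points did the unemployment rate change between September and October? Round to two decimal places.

The unemployment rate changed by −0.48 percentage points.

September: labor force = 113.76 + 8.22 = 121.98; u = 8.22/121.98 = 6.74%.
October: labor force = 113.37 + 7.57 = 120.94; u = 7.57/120.94 = 6.26%.
Change = 6.26% − 6.74% = −0.48 pp.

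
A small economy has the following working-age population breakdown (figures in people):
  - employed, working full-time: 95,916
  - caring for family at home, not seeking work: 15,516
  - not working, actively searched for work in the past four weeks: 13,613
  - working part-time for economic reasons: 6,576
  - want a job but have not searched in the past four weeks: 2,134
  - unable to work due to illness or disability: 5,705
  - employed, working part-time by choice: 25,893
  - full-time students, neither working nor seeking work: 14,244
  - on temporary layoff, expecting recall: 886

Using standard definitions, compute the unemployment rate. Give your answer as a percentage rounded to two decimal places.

Employed = 95,916 + 6,576 + 25,893 = 128,385 (anyone who worked, including part-time for economic reasons, counts as employed).
Unemployed = 13,613 + 886 = 14,499 (jobless and actively searching, or on temporary layoff).
Labor force = 128,385 + 14,499 = 142,884.
Unemployment rate = 14,499 / 142,884 = 10.15%.

Unemployment rate ≈ 10.15%.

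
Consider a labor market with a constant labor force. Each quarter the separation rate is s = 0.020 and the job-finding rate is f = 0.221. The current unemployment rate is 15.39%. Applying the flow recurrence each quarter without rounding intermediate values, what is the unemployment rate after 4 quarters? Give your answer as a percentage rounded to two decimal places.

With a fixed labor force, u_{t+1} = u_t + s·(1−u_t) − f·u_t = u_t·(1−s−f) + s.
Here 1−s−f = 0.759 and s = 0.020.
u_1 = 0.153900 × 0.759 + 0.020 = 0.136810.
u_2 = 0.136810 × 0.759 + 0.020 = 0.123839.
u_3 = 0.123839 × 0.759 + 0.020 = 0.113994.
u_4 = 0.113994 × 0.759 + 0.020 = 0.106521.

Unemployment rate after four quarters ≈ 10.65%.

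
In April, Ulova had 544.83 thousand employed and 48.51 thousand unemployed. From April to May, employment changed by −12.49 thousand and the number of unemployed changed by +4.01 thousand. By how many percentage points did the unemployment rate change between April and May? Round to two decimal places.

April: labor force = 544.83 + 48.51 = 593.34; u = 48.51/593.34 = 8.18%.
May: labor force = 532.34 + 52.52 = 584.86; u = 52.52/584.86 = 8.98%.
Change = 8.98% − 8.18% = +0.80 pp.

The unemployment rate changed by +0.80 percentage points.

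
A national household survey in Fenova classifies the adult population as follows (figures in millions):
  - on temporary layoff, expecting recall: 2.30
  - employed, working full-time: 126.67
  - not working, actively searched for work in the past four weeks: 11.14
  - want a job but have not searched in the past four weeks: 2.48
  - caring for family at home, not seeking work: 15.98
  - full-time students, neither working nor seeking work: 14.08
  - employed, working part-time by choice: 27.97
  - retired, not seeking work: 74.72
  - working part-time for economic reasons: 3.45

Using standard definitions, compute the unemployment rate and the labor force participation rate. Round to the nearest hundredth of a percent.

Employed = 126.67 + 27.97 + 3.45 = 158.09 million (anyone who worked, including part-time for economic reasons, counts as employed).
Unemployed = 2.30 + 11.14 = 13.44 million (jobless and actively searching, or on temporary layoff).
Labor force = 158.09 + 13.44 = 171.53 million.
Not in labor force = 2.48 + 15.98 + 14.08 + 74.72 = 107.26 million (those not working and not actively searching are outside the labor force — including those who want a job but have given up searching).
Civilian working-age population = 171.53 + 107.26 = 278.79 million.
Unemployment rate = 13.44 / 171.53 = 7.84%.
Labor force participation rate = 171.53 / 278.79 = 61.53%.

Unemployment rate ≈ 7.84%; labor force participation rate ≈ 61.53%.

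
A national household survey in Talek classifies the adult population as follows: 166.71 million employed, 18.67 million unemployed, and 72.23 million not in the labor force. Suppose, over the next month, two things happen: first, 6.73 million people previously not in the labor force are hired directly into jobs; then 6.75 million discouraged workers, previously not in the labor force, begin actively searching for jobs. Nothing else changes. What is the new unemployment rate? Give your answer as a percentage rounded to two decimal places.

New unemployment rate ≈ 12.78%.

Initially, labor force = 166.71 + 18.67 = 185.38 million, so u = 18.67/185.38 = 10.07%.
After the first change, employed and labor force both rise by 6.73; unemployed unchanged → E = 173.44, U = 18.67, labor force = 192.11 million.
After the second change, unemployed and labor force both rise by 6.75 → E = 173.44, U = 25.42, labor force = 198.86 million.
New unemployment rate = 25.42 / 198.86 = 12.78%.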